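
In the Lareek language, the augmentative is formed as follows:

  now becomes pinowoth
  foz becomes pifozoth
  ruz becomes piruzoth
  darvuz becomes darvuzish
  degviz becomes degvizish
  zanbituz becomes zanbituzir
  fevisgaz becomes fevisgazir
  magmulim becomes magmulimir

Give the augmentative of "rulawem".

foz and darvuz both end in -z yet inflect differently (pifozoth, darvuzish), so the final letter is not what conditions the rule; the number of vowels is.
"rulawem" has 3 vowels. The stems with 3 vowels (zanbituz → zanbituzir, fevisgaz → fevisgazir, magmulim → magmulimir) add -ir.
The other patterns: stems with 1 vowel add pi- … -oth around the stem; stems with 2 vowels add -ish.
So rulawem → rulawemir.

rulawemir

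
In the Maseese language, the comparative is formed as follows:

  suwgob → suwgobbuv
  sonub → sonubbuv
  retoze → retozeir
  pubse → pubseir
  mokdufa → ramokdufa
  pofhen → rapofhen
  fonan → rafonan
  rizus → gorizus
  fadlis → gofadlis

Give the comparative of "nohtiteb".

retoze and pofhen both have last vowel 'e' yet inflect differently (retozeir, rapofhen), so the last vowel is not what conditions the rule; the final letter is.
"nohtiteb" ends in -b. The stems ending in -b (suwgob → suwgobbuv, sonub → sonubbuv) double the final consonant and add -uv.
The other patterns: stems ending in -e add -ir; stems ending in -a or -n add the prefix ra-; stems ending in -s add the prefix go-.
So nohtiteb → nohtitebbuv.

nohtitebbuv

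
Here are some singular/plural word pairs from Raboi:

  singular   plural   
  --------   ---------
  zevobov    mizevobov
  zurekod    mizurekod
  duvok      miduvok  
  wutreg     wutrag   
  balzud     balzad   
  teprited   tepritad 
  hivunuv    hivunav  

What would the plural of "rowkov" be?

zurekod and balzud both end in -d yet inflect differently (mizurekod, balzad), so the final letter is not what conditions the rule; the last vowel is.
"rowkov" has last vowel 'o'. The stems whose last vowel is 'o' (zevobov → mizevobov, zurekod → mizurekod, duvok → miduvok) add the prefix mi-.
The other pattern: stems whose last vowel is 'e' or 'u' change the last vowel to 'a'.
So rowkov → mirowkov.

mirowkov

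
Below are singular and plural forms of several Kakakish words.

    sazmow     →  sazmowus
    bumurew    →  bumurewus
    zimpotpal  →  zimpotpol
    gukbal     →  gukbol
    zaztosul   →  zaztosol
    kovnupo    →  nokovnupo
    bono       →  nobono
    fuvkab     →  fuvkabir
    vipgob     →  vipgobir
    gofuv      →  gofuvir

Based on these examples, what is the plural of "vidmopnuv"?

sazmow and kovnupo both have last vowel 'o' yet inflect differently (sazmowus, nokovnupo), so the last vowel is not what conditions the rule; the final letter is.
"vidmopnuv" ends in -v. The one such stem in the data (gofuv → gofuvir) adds -ir, so the same rule applies.
So vidmopnuv → vidmopnuvir.

vidmopnuvir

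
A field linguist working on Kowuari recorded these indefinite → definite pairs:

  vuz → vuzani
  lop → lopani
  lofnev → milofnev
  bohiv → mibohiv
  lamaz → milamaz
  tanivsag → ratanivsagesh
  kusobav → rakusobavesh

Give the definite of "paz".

pazani

"paz" has 1 vowel. The stems with 1 vowel (vuz → vuzani, lop → lopani) add -ani.
The other patterns: stems with 2 vowels add the prefix mi-; stems with 3 vowels add ra- … -esh around the stem.
So paz → pazani.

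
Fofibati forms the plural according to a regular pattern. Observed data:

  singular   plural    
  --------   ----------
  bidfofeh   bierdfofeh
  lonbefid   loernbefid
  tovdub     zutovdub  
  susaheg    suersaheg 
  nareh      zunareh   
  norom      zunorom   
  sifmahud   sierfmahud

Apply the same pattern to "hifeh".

bidfofeh and nareh both end in -h yet inflect differently (bierdfofeh, zunareh), so the final letter is not what conditions the rule; the number of vowels is.
"hifeh" has 2 vowels. The stems with 2 vowels (norom → zunorom, tovdub → zutovdub, nareh → zunareh) add the prefix zu-.
So hifeh → zuhifeh.

zuhifeh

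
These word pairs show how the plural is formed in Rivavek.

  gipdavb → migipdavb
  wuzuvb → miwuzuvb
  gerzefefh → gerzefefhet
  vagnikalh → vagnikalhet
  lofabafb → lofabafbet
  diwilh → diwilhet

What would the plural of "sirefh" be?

sirefhet

gipdavb and lofabafb both end in -b yet inflect differently (migipdavb, lofabafbet), so the final letter is not what conditions the rule; the second-to-last letter is.
"sirefh" has second-to-last letter 'f'. The stems whose second-to-last letter is 'f' (gerzefefh → gerzefefhet, lofabafb → lofabafbet) add -et.
The other pattern: stems whose second-to-last letter is 'v' add the prefix mi-.
So sirefh → sirefhet.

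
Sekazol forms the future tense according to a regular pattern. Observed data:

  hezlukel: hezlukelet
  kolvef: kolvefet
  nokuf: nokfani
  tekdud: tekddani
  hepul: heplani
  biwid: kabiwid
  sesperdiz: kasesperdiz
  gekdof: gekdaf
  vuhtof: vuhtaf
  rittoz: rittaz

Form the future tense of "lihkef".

kolvef and nokuf both end in -f yet inflect differently (kolvefet, nokfani), so the final letter is not what conditions the rule; the last vowel is.
"lihkef" has last vowel 'e'. The stems whose last vowel is 'e' (hezlukel → hezlukelet, kolvef → kolvefet) add -et.
So lihkef → lihkefet.

lihkefet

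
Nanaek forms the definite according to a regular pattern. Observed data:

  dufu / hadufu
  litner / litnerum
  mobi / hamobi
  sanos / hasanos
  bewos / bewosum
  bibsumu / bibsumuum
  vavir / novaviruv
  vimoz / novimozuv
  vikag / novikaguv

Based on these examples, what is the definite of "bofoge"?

bofogeum

vavir and litner both end in -r yet inflect differently (novaviruv, litnerum), so the final letter is not what conditions the rule; the first letter is.
"bofoge" begins with b-. The stems beginning with b- (bewos → bewosum, bibsumu → bibsumuum) add -um.
So bofoge → bofogeum.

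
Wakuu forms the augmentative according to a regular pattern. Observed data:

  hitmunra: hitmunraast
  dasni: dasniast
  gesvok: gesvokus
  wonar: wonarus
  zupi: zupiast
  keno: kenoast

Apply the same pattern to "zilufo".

zilufoast

"zilufo" ends in a vowel. The stems ending in a vowel (zupi → zupiast, keno → kenoast, hitmunra → hitmunraast) add -ast.
So zilufo → zilufoast.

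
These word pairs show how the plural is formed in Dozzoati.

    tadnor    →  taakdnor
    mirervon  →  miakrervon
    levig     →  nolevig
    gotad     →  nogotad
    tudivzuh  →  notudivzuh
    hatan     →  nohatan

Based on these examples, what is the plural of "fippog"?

"fippog" has last vowel 'o'. The stems whose last vowel is 'o' (tadnor → taakdnor, mirervon → miakrervon) insert -ak- after the first vowel.
The other pattern: stems whose last vowel is 'a', 'i' or 'u' add the prefix no-.
So fippog → fiakppog.

fiakppog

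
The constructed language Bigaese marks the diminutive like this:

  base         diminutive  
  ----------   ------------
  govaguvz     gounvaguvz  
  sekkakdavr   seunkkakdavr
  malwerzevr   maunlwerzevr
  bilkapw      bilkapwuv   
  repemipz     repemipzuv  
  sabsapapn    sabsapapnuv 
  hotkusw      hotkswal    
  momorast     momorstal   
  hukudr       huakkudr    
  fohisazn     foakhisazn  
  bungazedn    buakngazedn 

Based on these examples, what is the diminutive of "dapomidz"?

"dapomidz" has second-to-last letter 'd'. The stems whose second-to-last letter is 'd' (hukudr → huakkudr, bungazedn → buakngazedn) insert -ak- after the first vowel.
So dapomidz → daakpomidz.

daakpomidz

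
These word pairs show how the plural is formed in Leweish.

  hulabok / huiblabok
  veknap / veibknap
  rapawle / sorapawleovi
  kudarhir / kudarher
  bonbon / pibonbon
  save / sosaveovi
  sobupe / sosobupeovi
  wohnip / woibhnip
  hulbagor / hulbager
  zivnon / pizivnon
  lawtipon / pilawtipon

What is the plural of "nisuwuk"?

niibsuwuk

bonbon and hulbagor both have last vowel 'o' yet inflect differently (pibonbon, hulbager), so the last vowel is not what conditions the rule; the final letter is.
"nisuwuk" ends in -k. The one such stem in the data (hulabok → huiblabok) inserts -ib- after the first vowel (as do veknap, wohnip), so the same rule applies.
The other patterns: stems ending in -e add so- … -ovi around the stem; stems ending in -n add the prefix pi-; stems ending in -r change the last vowel to 'e'.
So nisuwuk → niibsuwuk.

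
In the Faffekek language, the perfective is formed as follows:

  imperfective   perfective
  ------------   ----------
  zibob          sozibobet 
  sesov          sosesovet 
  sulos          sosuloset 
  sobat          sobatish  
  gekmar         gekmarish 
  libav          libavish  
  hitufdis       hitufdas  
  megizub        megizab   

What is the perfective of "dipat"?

sesov and libav both end in -v yet inflect differently (sosesovet, libavish), so the final letter is not what conditions the rule; the last vowel is.
"dipat" has last vowel 'a'. The stems whose last vowel is 'a' (sobat → sobatish, gekmar → gekmarish, libav → libavish) add -ish.
The other patterns: stems whose last vowel is 'o' add so- … -et around the stem; stems whose last vowel is 'i' or 'u' change the last vowel to 'a'.
So dipat → dipatish.

dipatish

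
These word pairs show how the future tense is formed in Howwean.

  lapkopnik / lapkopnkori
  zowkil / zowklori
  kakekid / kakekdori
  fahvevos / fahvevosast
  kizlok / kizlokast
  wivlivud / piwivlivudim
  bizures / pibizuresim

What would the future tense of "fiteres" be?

lapkopnik and kizlok both end in -k yet inflect differently (lapkopnkori, kizlokast), so the final letter is not what conditions the rule; the last vowel is.
"fiteres" has last vowel 'e'. The one such stem in the data (bizures → pibizuresim) adds pi- … -im around the stem, so the same rule applies.
The other patterns: stems whose last vowel is 'i' delete the last vowel and add -ori; stems whose last vowel is 'o' add -ast.
So fiteres → pifiteresim.

pifiteresim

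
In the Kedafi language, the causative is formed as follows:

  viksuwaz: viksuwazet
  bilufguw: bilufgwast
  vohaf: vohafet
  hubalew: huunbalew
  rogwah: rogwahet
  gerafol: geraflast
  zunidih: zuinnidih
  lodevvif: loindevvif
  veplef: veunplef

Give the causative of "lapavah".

"lapavah" has last vowel 'a'. The stems whose last vowel is 'a' (viksuwaz → viksuwazet, vohaf → vohafet, rogwah → rogwahet) add -et.
The other patterns: stems whose last vowel is 'i' insert -in- after the first vowel; stems whose last vowel is 'e' insert -un- after the first vowel; stems whose last vowel is 'o' or 'u' delete the last vowel and add -ast.
So lapavah → lapavahet.

lapavahet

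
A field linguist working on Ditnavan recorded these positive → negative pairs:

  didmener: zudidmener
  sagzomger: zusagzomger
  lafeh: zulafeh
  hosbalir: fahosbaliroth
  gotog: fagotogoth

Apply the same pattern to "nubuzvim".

fanubuzvimoth

didmener and hosbalir both end in -r yet inflect differently (zudidmener, fahosbaliroth), so the final letter is not what conditions the rule; the last vowel is.
"nubuzvim" has last vowel 'i'. The one such stem in the data (hosbalir → fahosbaliroth) adds fa- … -oth around the stem, so the same rule applies.
The other pattern: stems whose last vowel is 'e' add the prefix zu-.
So nubuzvim → fanubuzvimoth.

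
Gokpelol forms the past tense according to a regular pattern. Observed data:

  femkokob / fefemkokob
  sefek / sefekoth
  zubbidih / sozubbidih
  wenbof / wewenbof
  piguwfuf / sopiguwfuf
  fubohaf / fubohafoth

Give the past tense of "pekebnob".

pepekebnob

fubohaf and wenbof both end in -f yet inflect differently (fubohafoth, wewenbof), so the final letter is not what conditions the rule; the last vowel is.
"pekebnob" has last vowel 'o'. The stems whose last vowel is 'o' (wenbof → wewenbof, femkokob → fefemkokob) repeat the first consonant+vowel as a prefix.
So pekebnob → pepekebnob.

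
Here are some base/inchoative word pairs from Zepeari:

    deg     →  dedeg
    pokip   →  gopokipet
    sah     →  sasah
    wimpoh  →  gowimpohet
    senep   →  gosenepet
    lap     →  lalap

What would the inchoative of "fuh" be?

fufuh

"fuh" has 1 vowel. The stems with 1 vowel (lap → lalap, sah → sasah, deg → dedeg) repeat the first consonant+vowel as a prefix.
So fuh → fufuh.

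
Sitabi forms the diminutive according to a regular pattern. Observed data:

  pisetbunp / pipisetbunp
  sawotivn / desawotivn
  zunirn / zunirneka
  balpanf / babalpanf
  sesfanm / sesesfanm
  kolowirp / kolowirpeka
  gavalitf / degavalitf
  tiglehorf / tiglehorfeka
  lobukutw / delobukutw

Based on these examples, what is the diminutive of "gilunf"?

gigilunf

kolowirp and pisetbunp both end in -p yet inflect differently (kolowirpeka, pipisetbunp), so the final letter is not what conditions the rule; the second-to-last letter is.
"gilunf" has second-to-last letter 'n'. The stems whose second-to-last letter is 'n' (pisetbunp → pipisetbunp, sesfanm → sesesfanm, balpanf → babalpanf) repeat the first consonant+vowel as a prefix.
The other patterns: stems whose second-to-last letter is 'r' add -eka; stems whose second-to-last letter is 't' or 'v' add the prefix de-.
So gilunf → gigilunf.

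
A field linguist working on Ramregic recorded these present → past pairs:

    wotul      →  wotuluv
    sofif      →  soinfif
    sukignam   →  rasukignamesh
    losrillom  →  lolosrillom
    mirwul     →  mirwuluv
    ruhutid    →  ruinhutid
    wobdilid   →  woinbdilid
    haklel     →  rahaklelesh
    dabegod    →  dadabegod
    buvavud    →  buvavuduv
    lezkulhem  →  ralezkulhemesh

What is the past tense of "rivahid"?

riinvahid

"rivahid" has last vowel 'i'. The stems whose last vowel is 'i' (wobdilid → woinbdilid, ruhutid → ruinhutid, sofif → soinfif) insert -in- after the first vowel.
So rivahid → riinvahid.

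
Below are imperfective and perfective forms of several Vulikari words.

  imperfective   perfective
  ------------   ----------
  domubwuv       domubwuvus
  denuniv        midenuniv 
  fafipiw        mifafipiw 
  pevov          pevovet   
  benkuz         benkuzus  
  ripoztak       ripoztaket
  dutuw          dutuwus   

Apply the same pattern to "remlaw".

remlawet

"remlaw" has last vowel 'a'. The one such stem in the data (ripoztak → ripoztaket) adds -et, so the same rule applies.
The other patterns: stems whose last vowel is 'i' add the prefix mi-; stems whose last vowel is 'u' add -us.
So remlaw → remlawet.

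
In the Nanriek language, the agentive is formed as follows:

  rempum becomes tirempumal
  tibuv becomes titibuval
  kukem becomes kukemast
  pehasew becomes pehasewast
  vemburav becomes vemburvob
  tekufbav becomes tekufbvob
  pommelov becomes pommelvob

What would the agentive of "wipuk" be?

tiwipukal

rempum and kukem both end in -m yet inflect differently (tirempumal, kukemast), so the final letter is not what conditions the rule; the last vowel is.
"wipuk" has last vowel 'u'. The stems whose last vowel is 'u' (rempum → tirempumal, tibuv → titibuval) add ti- … -al around the stem.
So wipuk → tiwipukal.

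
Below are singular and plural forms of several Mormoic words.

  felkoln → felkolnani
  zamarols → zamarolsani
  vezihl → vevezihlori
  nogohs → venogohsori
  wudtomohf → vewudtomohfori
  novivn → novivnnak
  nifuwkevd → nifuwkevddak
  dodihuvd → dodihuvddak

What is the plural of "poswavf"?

"poswavf" has second-to-last letter 'v'. The stems whose second-to-last letter is 'v' (novivn → novivnnak, nifuwkevd → nifuwkevddak, dodihuvd → dodihuvddak) double the final consonant and add -ak.
So poswavf → poswavffak.

poswavffak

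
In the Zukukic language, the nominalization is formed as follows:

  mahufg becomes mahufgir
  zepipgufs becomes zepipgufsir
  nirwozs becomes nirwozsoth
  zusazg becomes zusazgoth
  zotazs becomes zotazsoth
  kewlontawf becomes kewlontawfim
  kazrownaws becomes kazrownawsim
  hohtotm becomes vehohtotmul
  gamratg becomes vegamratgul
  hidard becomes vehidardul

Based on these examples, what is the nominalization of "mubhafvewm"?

mubhafvewmim

zepipgufs and nirwozs both end in -s yet inflect differently (zepipgufsir, nirwozsoth), so the final letter is not what conditions the rule; the second-to-last letter is.
"mubhafvewm" has second-to-last letter 'w'. The stems whose second-to-last letter is 'w' (kewlontawf → kewlontawfim, kazrownaws → kazrownawsim) add -im.
So mubhafvewm → mubhafvewmim.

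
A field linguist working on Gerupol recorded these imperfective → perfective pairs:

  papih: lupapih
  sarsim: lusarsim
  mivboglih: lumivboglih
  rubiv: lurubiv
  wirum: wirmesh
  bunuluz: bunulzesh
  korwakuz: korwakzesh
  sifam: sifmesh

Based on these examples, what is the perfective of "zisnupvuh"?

zisnupvhesh

sarsim and wirum both end in -m yet inflect differently (lusarsim, wirmesh), so the final letter is not what conditions the rule; the last vowel is.
"zisnupvuh" has last vowel 'u'. The stems whose last vowel is 'u' (wirum → wirmesh, bunuluz → bunulzesh, korwakuz → korwakzesh) delete the last vowel and add -esh.
So zisnupvuh → zisnupvhesh.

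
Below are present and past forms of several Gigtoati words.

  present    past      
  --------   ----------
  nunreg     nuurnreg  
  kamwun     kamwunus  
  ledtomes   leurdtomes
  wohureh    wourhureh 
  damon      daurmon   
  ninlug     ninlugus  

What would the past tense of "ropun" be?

ropunus

"ropun" has last vowel 'u'. The stems whose last vowel is 'u' (ninlug → ninlugus, kamwun → kamwunus) add -us.
The other pattern: stems whose last vowel is 'e' or 'o' insert -ur- after the first vowel.
So ropun → ropunus.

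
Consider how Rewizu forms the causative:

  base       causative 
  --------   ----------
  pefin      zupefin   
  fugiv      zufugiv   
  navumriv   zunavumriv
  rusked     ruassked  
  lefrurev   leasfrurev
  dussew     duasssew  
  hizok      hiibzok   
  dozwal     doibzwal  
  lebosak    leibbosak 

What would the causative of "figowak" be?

fugiv and lefrurev both end in -v yet inflect differently (zufugiv, leasfrurev), so the final letter is not what conditions the rule; the last vowel is.
"figowak" has last vowel 'a'. The stems whose last vowel is 'a' (dozwal → doibzwal, lebosak → leibbosak) insert -ib- after the first vowel.
The other patterns: stems whose last vowel is 'i' add the prefix zu-; stems whose last vowel is 'e' insert -as- after the first vowel.
So figowak → fiibgowak.

fiibgowak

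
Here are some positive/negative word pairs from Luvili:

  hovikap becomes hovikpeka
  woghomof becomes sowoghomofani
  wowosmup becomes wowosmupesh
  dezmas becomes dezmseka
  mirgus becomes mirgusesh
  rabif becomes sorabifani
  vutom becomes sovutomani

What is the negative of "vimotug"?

"vimotug" has last vowel 'u'. The stems whose last vowel is 'u' (mirgus → mirgusesh, wowosmup → wowosmupesh) add -esh.
So vimotug → vimotugesh.

vimotugesh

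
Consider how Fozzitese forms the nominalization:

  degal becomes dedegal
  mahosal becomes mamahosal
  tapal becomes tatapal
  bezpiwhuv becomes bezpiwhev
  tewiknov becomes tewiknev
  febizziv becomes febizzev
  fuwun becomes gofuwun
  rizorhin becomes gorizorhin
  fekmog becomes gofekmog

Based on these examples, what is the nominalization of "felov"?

felev

bezpiwhuv and fuwun both have last vowel 'u' yet inflect differently (bezpiwhev, gofuwun), so the last vowel is not what conditions the rule; the final letter is.
"felov" ends in -v. The stems ending in -v (bezpiwhuv → bezpiwhev, tewiknov → tewiknev, febizziv → febizzev) change the last vowel to 'e'.
So felov → felev.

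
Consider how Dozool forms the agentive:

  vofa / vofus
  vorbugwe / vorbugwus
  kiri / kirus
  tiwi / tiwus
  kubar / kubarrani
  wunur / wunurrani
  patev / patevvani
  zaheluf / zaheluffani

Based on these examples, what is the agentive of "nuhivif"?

"nuhivif" ends in a consonant. The stems ending in a consonant (kubar → kubarrani, wunur → wunurrani, patev → patevvani) double the final consonant and add -ani.
So nuhivif → nuhiviffani.

nuhiviffani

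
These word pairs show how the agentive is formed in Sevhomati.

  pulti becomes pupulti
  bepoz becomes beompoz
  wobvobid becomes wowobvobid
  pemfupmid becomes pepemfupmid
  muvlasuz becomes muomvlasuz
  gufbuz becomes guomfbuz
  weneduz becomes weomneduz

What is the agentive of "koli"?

weneduz and wobvobid both begin with w- yet inflect differently (weomneduz, wowobvobid), so the first letter is not what conditions the rule; the final letter is.
"koli" ends in -i. The one such stem in the data (pulti → pupulti) repeats the first consonant+vowel as a prefix (as do wobvobid, pemfupmid), so the same rule applies.
The other pattern: stems ending in -z insert -om- after the first vowel.
So koli → kokoli.

kokoli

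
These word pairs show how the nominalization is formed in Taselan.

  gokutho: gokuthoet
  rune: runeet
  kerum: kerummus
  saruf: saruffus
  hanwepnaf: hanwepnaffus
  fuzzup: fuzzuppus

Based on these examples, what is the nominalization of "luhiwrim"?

luhiwrimmus

rune and kerum both have 2 vowels yet inflect differently (runeet, kerummus), so the number of vowels is not what conditions the rule; whether the stem ends in a vowel or a consonant is.
"luhiwrim" ends in a consonant. The stems ending in a consonant (kerum → kerummus, saruf → saruffus, hanwepnaf → hanwepnaffus) double the final consonant and add -us.
So luhiwrim → luhiwrimmus.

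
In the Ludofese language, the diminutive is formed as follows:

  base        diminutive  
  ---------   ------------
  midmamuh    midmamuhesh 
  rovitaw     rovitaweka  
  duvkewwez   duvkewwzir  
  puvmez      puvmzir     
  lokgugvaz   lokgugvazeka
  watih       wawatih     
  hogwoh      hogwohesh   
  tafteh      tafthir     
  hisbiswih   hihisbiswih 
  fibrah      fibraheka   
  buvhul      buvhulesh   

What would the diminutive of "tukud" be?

tafteh and hisbiswih both end in -h yet inflect differently (tafthir, hihisbiswih), so the final letter is not what conditions the rule; the last vowel is.
"tukud" has last vowel 'u'. The stems whose last vowel is 'u' (midmamuh → midmamuhesh, buvhul → buvhulesh) add -esh.
So tukud → tukudesh.

tukudesh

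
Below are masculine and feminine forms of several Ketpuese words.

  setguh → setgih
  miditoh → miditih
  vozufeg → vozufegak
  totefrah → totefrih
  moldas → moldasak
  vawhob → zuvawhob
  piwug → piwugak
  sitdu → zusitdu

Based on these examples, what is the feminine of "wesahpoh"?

miditoh and vawhob both have last vowel 'o' yet inflect differently (miditih, zuvawhob), so the last vowel is not what conditions the rule; the final letter is.
"wesahpoh" ends in -h. The stems ending in -h (miditoh → miditih, setguh → setgih, totefrah → totefrih) change the last vowel to 'i'.
So wesahpoh → wesahpih.

wesahpih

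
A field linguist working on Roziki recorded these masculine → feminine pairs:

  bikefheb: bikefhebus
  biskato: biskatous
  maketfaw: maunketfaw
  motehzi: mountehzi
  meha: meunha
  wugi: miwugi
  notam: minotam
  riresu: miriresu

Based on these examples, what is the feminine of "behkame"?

"behkame" begins with b-. The stems beginning with b- (bikefheb → bikefhebus, biskato → biskatous) add -us.
The other patterns: stems beginning with m- insert -un- after the first vowel; stems beginning with n-, r- or w- add the prefix mi-.
So behkame → behkameus.

behkameus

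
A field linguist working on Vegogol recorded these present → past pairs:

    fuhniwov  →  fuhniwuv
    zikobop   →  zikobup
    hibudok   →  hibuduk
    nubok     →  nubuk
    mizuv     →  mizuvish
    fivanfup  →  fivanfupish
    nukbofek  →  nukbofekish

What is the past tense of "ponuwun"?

ponuwunish

fuhniwov and mizuv both end in -v yet inflect differently (fuhniwuv, mizuvish), so the final letter is not what conditions the rule; the last vowel is.
"ponuwun" has last vowel 'u'. The stems whose last vowel is 'u' (mizuv → mizuvish, fivanfup → fivanfupish) add -ish.
The other pattern: stems whose last vowel is 'o' change the last vowel to 'u'.
So ponuwun → ponuwunish.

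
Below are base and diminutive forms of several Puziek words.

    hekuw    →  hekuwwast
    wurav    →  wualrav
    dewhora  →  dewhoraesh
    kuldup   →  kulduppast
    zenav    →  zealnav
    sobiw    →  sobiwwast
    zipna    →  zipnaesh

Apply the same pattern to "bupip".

bupippast

zenav and zipna both have last vowel 'a' yet inflect differently (zealnav, zipnaesh), so the last vowel is not what conditions the rule; the final letter is.
"bupip" ends in -p. The one such stem in the data (kuldup → kulduppast) doubles the final consonant and adds -ast (as do hekuw, sobiw), so the same rule applies.
The other patterns: stems ending in -v insert -al- after the first vowel; stems ending in -a add -esh.
So bupip → bupippast.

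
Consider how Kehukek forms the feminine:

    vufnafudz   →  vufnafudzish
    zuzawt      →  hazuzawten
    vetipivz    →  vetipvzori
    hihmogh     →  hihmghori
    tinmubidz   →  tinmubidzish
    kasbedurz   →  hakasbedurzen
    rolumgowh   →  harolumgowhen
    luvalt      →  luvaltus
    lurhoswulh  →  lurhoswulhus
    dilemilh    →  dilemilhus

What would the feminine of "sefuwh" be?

hasefuwhen

vufnafudz and vetipivz both end in -z yet inflect differently (vufnafudzish, vetipvzori), so the final letter is not what conditions the rule; the second-to-last letter is.
"sefuwh" has second-to-last letter 'w'. The stems whose second-to-last letter is 'w' (rolumgowh → harolumgowhen, zuzawt → hazuzawten) add ha- … -en around the stem.
So sefuwh → hasefuwhen.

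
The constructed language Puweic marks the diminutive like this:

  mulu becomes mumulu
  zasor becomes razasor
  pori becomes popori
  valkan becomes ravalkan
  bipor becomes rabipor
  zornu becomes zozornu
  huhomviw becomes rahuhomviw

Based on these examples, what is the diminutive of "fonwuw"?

pori and huhomviw both have last vowel 'i' yet inflect differently (popori, rahuhomviw), so the last vowel is not what conditions the rule; whether the stem ends in a vowel or a consonant is.
"fonwuw" ends in a consonant. The stems ending in a consonant (zasor → razasor, huhomviw → rahuhomviw, bipor → rabipor) add the prefix ra-.
So fonwuw → rafonwuw.

rafonwuw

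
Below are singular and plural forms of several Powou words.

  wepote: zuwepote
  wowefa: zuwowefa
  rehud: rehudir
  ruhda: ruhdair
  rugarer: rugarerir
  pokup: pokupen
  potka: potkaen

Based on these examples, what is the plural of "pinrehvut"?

pinrehvuten

wowefa and ruhda both end in -a yet inflect differently (zuwowefa, ruhdair), so the final letter is not what conditions the rule; the first letter is.
"pinrehvut" begins with p-. The stems beginning with p- (pokup → pokupen, potka → potkaen) add -en.
So pinrehvut → pinrehvuten.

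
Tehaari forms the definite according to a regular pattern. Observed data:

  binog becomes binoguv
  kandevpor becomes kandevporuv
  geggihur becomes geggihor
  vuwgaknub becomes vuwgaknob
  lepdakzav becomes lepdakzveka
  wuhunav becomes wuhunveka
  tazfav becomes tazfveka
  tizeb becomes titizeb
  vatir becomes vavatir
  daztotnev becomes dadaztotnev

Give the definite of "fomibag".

fomibgeka

"fomibag" has last vowel 'a'. The stems whose last vowel is 'a' (lepdakzav → lepdakzveka, wuhunav → wuhunveka, tazfav → tazfveka) delete the last vowel and add -eka.
So fomibag → fomibgeka.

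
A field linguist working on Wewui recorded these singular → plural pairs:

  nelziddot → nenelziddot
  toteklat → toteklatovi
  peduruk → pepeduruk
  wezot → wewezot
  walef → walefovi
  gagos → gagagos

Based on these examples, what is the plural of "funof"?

wezot and toteklat both end in -t yet inflect differently (wewezot, toteklatovi), so the final letter is not what conditions the rule; the last vowel is.
"funof" has last vowel 'o'. The stems whose last vowel is 'o' (gagos → gagagos, wezot → wewezot, nelziddot → nenelziddot) repeat the first consonant+vowel as a prefix.
So funof → fufunof.

fufunof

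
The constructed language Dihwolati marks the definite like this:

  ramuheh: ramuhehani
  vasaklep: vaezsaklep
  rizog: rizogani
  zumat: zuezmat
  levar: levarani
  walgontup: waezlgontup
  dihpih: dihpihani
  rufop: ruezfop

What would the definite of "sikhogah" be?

vasaklep and ramuheh both have last vowel 'e' yet inflect differently (vaezsaklep, ramuhehani), so the last vowel is not what conditions the rule; the final letter is.
"sikhogah" ends in -h. The stems ending in -h (ramuheh → ramuhehani, dihpih → dihpihani) add -ani.
So sikhogah → sikhogahani.

sikhogahani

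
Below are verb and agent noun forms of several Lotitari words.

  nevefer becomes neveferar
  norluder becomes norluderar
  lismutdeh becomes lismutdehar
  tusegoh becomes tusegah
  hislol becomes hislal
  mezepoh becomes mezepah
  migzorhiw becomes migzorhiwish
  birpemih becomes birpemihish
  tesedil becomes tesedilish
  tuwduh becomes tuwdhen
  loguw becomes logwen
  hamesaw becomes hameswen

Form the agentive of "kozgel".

kozgelar

lismutdeh and tusegoh both end in -h yet inflect differently (lismutdehar, tusegah), so the final letter is not what conditions the rule; the last vowel is.
"kozgel" has last vowel 'e'. The stems whose last vowel is 'e' (nevefer → neveferar, norluder → norluderar, lismutdeh → lismutdehar) add -ar.
So kozgel → kozgelar.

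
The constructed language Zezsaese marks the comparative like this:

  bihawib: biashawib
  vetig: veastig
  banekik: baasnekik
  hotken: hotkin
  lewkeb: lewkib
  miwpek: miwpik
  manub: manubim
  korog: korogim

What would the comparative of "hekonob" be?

bihawib and lewkeb both end in -b yet inflect differently (biashawib, lewkib), so the final letter is not what conditions the rule; the last vowel is.
"hekonob" has last vowel 'o'. The one such stem in the data (korog → korogim) adds -im, so the same rule applies.
The other patterns: stems whose last vowel is 'i' insert -as- after the first vowel; stems whose last vowel is 'e' change the last vowel to 'i'.
So hekonob → hekonobim.

hekonobim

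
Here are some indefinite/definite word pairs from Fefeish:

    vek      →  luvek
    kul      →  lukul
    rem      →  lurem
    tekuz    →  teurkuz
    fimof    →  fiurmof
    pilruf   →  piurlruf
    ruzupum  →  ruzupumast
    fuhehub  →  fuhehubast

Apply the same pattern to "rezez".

"rezez" has 2 vowels. The stems with 2 vowels (tekuz → teurkuz, fimof → fiurmof, pilruf → piurlruf) insert -ur- after the first vowel.
The other patterns: stems with 1 vowel add the prefix lu-; stems with 3 vowels add -ast.
So rezez → reurzez.

reurzez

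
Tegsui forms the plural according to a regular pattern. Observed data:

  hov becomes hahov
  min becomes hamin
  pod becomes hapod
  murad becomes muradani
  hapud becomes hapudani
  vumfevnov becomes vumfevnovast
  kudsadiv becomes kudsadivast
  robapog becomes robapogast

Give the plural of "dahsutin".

dahsutinast

pod and murad both end in -d yet inflect differently (hapod, muradani), so the final letter is not what conditions the rule; the number of vowels is.
"dahsutin" has 3 vowels. The stems with 3 vowels (vumfevnov → vumfevnovast, kudsadiv → kudsadivast, robapog → robapogast) add -ast.
So dahsutin → dahsutinast.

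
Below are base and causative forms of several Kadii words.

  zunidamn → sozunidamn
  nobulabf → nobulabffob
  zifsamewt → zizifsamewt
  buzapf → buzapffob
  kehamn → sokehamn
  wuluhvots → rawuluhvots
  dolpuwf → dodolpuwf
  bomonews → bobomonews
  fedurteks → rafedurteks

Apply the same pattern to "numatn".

ranumatn

"numatn" has second-to-last letter 't'. The one such stem in the data (wuluhvots → rawuluhvots) adds the prefix ra-, so the same rule applies.
The other patterns: stems whose second-to-last letter is 'm' add the prefix so-; stems whose second-to-last letter is 'w' repeat the first consonant+vowel as a prefix; stems whose second-to-last letter is 'b' or 'p' double the final consonant and add -ob.
So numatn → ranumatn.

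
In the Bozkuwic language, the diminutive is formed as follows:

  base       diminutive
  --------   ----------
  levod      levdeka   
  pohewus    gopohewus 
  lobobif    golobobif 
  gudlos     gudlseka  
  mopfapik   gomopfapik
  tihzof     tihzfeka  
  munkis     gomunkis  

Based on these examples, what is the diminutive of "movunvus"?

gudlos and munkis both end in -s yet inflect differently (gudlseka, gomunkis), so the final letter is not what conditions the rule; the last vowel is.
"movunvus" has last vowel 'u'. The one such stem in the data (pohewus → gopohewus) adds the prefix go-, so the same rule applies.
The other pattern: stems whose last vowel is 'o' delete the last vowel and add -eka.
So movunvus → gomovunvus.

gomovunvus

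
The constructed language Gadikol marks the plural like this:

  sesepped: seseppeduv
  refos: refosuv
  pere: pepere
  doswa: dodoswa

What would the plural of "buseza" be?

sesepped and pere both have last vowel 'e' yet inflect differently (seseppeduv, pepere), so the last vowel is not what conditions the rule; whether the stem ends in a vowel or a consonant is.
"buseza" ends in a vowel. The stems ending in a vowel (pere → pepere, doswa → dodoswa) repeat the first consonant+vowel as a prefix.
So buseza → bubuseza.

bubuseza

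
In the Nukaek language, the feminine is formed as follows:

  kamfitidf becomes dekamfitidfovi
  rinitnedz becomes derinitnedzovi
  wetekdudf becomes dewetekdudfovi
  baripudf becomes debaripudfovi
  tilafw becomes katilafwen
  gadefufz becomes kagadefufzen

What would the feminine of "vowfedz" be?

rinitnedz and gadefufz both end in -z yet inflect differently (derinitnedzovi, kagadefufzen), so the final letter is not what conditions the rule; the second-to-last letter is.
"vowfedz" has second-to-last letter 'd'. The stems whose second-to-last letter is 'd' (kamfitidf → dekamfitidfovi, rinitnedz → derinitnedzovi, wetekdudf → dewetekdudfovi) add de- … -ovi around the stem.
The other pattern: stems whose second-to-last letter is 'f' add ka- … -en around the stem.
So vowfedz → devowfedzovi.

devowfedzovi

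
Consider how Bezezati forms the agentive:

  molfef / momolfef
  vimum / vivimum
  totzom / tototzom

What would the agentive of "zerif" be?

zezerif

Every pair shown (molfef → momolfef, vimum → vivimum, totzom → tototzom) follows the same rule: repeat the first consonant+vowel as a prefix.
So zerif → zezerif.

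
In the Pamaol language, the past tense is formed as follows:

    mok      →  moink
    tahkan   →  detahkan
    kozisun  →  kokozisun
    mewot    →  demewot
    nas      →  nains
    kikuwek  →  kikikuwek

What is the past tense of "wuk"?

tahkan and kozisun both end in -n yet inflect differently (detahkan, kokozisun), so the final letter is not what conditions the rule; the number of vowels is.
"wuk" has 1 vowel. The stems with 1 vowel (nas → nains, mok → moink) insert -in- after the first vowel.
So wuk → wuink.

wuink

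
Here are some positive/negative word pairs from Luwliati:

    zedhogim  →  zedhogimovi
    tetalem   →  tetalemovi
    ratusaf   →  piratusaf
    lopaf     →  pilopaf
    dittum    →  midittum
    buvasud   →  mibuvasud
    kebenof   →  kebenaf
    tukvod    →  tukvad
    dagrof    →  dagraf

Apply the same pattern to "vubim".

vubimovi

zedhogim and dittum both end in -m yet inflect differently (zedhogimovi, midittum), so the final letter is not what conditions the rule; the last vowel is.
"vubim" has last vowel 'i'. The one such stem in the data (zedhogim → zedhogimovi) adds -ovi, so the same rule applies.
The other patterns: stems whose last vowel is 'a' add the prefix pi-; stems whose last vowel is 'u' add the prefix mi-; stems whose last vowel is 'o' change the last vowel to 'a'.
So vubim → vubimovi.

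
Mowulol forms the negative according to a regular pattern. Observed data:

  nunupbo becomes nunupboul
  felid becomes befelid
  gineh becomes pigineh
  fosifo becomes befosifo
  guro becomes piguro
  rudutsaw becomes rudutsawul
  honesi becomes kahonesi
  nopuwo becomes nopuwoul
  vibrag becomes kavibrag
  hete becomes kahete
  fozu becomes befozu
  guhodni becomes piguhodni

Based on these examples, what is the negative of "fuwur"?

befuwur

"fuwur" begins with f-. The stems beginning with f- (felid → befelid, fozu → befozu, fosifo → befosifo) add the prefix be-.
So fuwur → befuwur.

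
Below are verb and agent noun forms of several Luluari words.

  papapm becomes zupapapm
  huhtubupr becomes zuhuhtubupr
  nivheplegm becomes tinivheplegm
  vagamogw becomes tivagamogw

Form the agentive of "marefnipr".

zumarefnipr

papapm and nivheplegm both end in -m yet inflect differently (zupapapm, tinivheplegm), so the final letter is not what conditions the rule; the second-to-last letter is.
"marefnipr" has second-to-last letter 'p'. The stems whose second-to-last letter is 'p' (papapm → zupapapm, huhtubupr → zuhuhtubupr) add the prefix zu-.
The other pattern: stems whose second-to-last letter is 'g' add the prefix ti-.
So marefnipr → zumarefnipr.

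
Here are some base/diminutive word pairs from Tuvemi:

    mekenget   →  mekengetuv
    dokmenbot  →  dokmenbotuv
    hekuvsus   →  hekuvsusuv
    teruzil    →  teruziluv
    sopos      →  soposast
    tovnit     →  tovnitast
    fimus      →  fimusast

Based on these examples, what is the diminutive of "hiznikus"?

hiznikusuv

hekuvsus and sopos both end in -s yet inflect differently (hekuvsusuv, soposast), so the final letter is not what conditions the rule; the number of vowels is.
"hiznikus" has 3 vowels. The stems with 3 vowels (mekenget → mekengetuv, dokmenbot → dokmenbotuv, hekuvsus → hekuvsusuv) add -uv.
The other pattern: stems with 2 vowels add -ast.
So hiznikus → hiznikusuv.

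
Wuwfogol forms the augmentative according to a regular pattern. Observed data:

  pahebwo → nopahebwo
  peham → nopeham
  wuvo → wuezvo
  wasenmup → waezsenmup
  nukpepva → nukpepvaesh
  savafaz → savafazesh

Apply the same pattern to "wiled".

wiezled

pahebwo and wuvo both end in -o yet inflect differently (nopahebwo, wuezvo), so the final letter is not what conditions the rule; the first letter is.
"wiled" begins with w-. The stems beginning with w- (wuvo → wuezvo, wasenmup → waezsenmup) insert -ez- after the first vowel.
So wiled → wiezled.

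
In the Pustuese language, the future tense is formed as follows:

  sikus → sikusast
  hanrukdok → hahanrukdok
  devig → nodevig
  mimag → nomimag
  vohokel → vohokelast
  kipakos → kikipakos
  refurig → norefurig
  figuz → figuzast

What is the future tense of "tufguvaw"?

kipakos and sikus both end in -s yet inflect differently (kikipakos, sikusast), so the final letter is not what conditions the rule; the last vowel is.
"tufguvaw" has last vowel 'a'. The one such stem in the data (mimag → nomimag) adds the prefix no-, so the same rule applies.
So tufguvaw → notufguvaw.

notufguvaw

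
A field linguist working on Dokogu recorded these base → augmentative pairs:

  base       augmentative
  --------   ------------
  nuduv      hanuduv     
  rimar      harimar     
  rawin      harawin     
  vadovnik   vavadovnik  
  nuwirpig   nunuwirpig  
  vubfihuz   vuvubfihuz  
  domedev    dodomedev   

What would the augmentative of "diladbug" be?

didiladbug

nuduv and domedev both end in -v yet inflect differently (hanuduv, dodomedev), so the final letter is not what conditions the rule; the number of vowels is.
"diladbug" has 3 vowels. The stems with 3 vowels (domedev → dodomedev, vubfihuz → vuvubfihuz, nuwirpig → nunuwirpig) repeat the first consonant+vowel as a prefix.
The other pattern: stems with 2 vowels add the prefix ha-.
So diladbug → didiladbug.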